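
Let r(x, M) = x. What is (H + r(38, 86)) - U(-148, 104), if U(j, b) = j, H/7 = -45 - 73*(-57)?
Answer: 28998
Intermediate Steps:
H = 28812 (H = 7*(-45 - 73*(-57)) = 7*(-45 + 4161) = 7*4116 = 28812)
(H + r(38, 86)) - U(-148, 104) = (28812 + 38) - 1*(-148) = 28850 + 148 = 28998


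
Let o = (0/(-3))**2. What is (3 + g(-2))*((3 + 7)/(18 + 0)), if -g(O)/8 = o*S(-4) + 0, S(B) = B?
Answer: 5/3 ≈ 1.6667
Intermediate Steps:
o = 0 (o = (0*(-1/3))**2 = 0**2 = 0)
g(O) = 0 (g(O) = -8*(0*(-4) + 0) = -8*(0 + 0) = -8*0 = 0)
(3 + g(-2))*((3 + 7)/(18 + 0)) = (3 + 0)*((3 + 7)/(18 + 0)) = 3*(10/18) = 3*(10*(1/18)) = 3*(5/9) = 5/3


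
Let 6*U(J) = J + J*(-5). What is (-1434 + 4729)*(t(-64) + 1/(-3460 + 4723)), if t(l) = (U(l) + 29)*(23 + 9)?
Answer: 9543904895/1263 ≈ 7.5565e+6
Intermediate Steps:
U(J) = -2*J/3 (U(J) = (J + J*(-5))/6 = (J - 5*J)/6 = (-4*J)/6 = -2*J/3)
t(l) = 928 - 64*l/3 (t(l) = (-2*l/3 + 29)*(23 + 9) = (29 - 2*l/3)*32 = 928 - 64*l/3)
(-1434 + 4729)*(t(-64) + 1/(-3460 + 4723)) = (-1434 + 4729)*((928 - 64/3*(-64)) + 1/(-3460 + 4723)) = 3295*((928 + 4096/3) + 1/1263) = 3295*(6880/3 + 1/1263) = 3295*(2896481/1263) = 9543904895/1263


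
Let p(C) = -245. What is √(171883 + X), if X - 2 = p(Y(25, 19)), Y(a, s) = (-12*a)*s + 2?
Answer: 2*√42910 ≈ 414.29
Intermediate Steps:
Y(a, s) = 2 - 12*a*s (Y(a, s) = -12*a*s + 2 = 2 - 12*a*s)
X = -243 (X = 2 - 245 = -243)
√(171883 + X) = √(171883 - 243) = √171640 = 2*√42910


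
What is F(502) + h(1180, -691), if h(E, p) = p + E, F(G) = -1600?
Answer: -1111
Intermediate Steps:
h(E, p) = E + p
F(502) + h(1180, -691) = -1600 + (1180 - 691) = -1600 + 489 = -1111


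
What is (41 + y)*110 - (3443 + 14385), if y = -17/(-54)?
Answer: -358651/27 ≈ -13283.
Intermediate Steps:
y = 17/54 (y = -17*(-1/54) = 17/54 ≈ 0.31481)
(41 + y)*110 - (3443 + 14385) = (41 + 17/54)*110 - (3443 + 14385) = (2231/54)*110 - 1*17828 = 122705/27 - 17828 = -358651/27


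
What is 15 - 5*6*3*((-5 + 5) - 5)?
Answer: 465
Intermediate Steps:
15 - 5*6*3*((-5 + 5) - 5) = 15 - 90*(0 - 5) = 15 - 90*(-5) = 15 - 5*(-90) = 15 + 450 = 465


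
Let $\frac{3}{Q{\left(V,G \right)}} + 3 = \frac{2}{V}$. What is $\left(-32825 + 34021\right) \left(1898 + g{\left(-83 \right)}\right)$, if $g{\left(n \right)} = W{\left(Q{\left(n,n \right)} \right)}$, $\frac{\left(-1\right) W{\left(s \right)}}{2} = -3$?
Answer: $2277184$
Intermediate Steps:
$Q{\left(V,G \right)} = \frac{3}{-3 + \frac{2}{V}}$
$W{\left(s \right)} = 6$ ($W{\left(s \right)} = \left(-2\right) \left(-3\right) = 6$)
$g{\left(n \right)} = 6$
$\left(-32825 + 34021\right) \left(1898 + g{\left(-83 \right)}\right) = \left(-32825 + 34021\right) \left(1898 + 6\right) = 1196 \cdot 1904 = 2277184$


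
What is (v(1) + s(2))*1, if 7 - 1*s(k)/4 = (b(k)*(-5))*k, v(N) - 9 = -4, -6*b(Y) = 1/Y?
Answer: 89/3 ≈ 29.667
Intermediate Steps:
b(Y) = -1/(6*Y)
v(N) = 5 (v(N) = 9 - 4 = 5)
s(k) = 74/3 (s(k) = 28 - 4*-1/(6*k)*(-5)*k = 28 - 4*5/(6*k)*k = 28 - 4*⅚ = 28 - 10/3 = 74/3)
(v(1) + s(2))*1 = (5 + 74/3)*1 = (89/3)*1 = 89/3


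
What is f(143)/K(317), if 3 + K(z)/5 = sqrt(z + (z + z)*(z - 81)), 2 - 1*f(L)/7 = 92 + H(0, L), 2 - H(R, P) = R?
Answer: -483/187415 - 161*sqrt(149941)/187415 ≈ -0.33522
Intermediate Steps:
H(R, P) = 2 - R
f(L) = -644 (f(L) = 14 - 7*(92 + (2 - 1*0)) = 14 - 7*(92 + (2 + 0)) = 14 - 7*(92 + 2) = 14 - 7*94 = 14 - 658 = -644)
K(z) = -15 + 5*sqrt(z + 2*z*(-81 + z)) (K(z) = -15 + 5*sqrt(z + (z + z)*(z - 81)) = -15 + 5*sqrt(z + (2*z)*(-81 + z)) = -15 + 5*sqrt(z + 2*z*(-81 + z)))
f(143)/K(317) = -644/(-15 + 5*sqrt(317*(-161 + 2*317))) = -644/(-15 + 5*sqrt(317*(-161 + 634))) = -644/(-15 + 5*sqrt(317*473)) = -644/(-15 + 5*sqrt(149941))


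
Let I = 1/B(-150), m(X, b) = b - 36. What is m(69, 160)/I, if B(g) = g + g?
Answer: -37200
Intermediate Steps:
B(g) = 2*g
m(X, b) = -36 + b
I = -1/300 (I = 1/(2*(-150)) = 1/(-300) = -1/300 ≈ -0.0033333)
m(69, 160)/I = (-36 + 160)/(-1/300) = 124*(-300) = -37200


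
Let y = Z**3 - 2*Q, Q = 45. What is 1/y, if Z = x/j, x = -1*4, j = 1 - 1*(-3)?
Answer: -1/91 ≈ -0.010989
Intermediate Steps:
j = 4 (j = 1 + 3 = 4)
x = -4
Z = -1 (Z = -4/4 = -4*1/4 = -1)
y = -91 (y = (-1)**3 - 2*45 = -1 - 90 = -91)
1/y = 1/(-91) = -1/91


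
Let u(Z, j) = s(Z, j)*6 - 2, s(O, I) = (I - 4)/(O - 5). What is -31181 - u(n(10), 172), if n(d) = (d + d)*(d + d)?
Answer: -12316713/395 ≈ -31182.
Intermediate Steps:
s(O, I) = (-4 + I)/(-5 + O)
n(d) = 4*d² (n(d) = (2*d)*(2*d) = 4*d²)
u(Z, j) = -2 + 6*(-4 + j)/(-5 + Z) (u(Z, j) = ((-4 + j)/(-5 + Z))*6 - 2 = 6*(-4 + j)/(-5 + Z) - 2 = -2 + 6*(-4 + j)/(-5 + Z))
-31181 - u(n(10), 172) = -31181 - 2*(-7 - 4*10² + 3*172)/(-5 + 4*10²) = -31181 - 2*(-7 - 4*100 + 516)/(-5 + 4*100) = -31181 - 2*(-7 - 1*400 + 516)/(-5 + 400) = -31181 - 2*(-7 - 400 + 516)/395 = -31181 - 2*109/395 = -31181 - 1*218/395 = -31181 - 218/395 = -12316713/395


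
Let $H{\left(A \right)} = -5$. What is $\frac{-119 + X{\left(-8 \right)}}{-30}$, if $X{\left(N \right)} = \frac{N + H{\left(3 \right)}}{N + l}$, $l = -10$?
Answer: $\frac{2129}{540} \approx 3.9426$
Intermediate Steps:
$X{\left(N \right)} = \frac{-5 + N}{-10 + N}$ ($X{\left(N \right)} = \frac{N - 5}{N - 10} = \frac{-5 + N}{-10 + N}$)
$\frac{-119 + X{\left(-8 \right)}}{-30} = \frac{-119 + \frac{-5 - 8}{-10 - 8}}{-30} = \left(-119 + \frac{1}{-18} \left(-13\right)\right) \left(- \frac{1}{30}\right) = \left(-119 - - \frac{13}{18}\right) \left(- \frac{1}{30}\right) = \left(-119 + \frac{13}{18}\right) \left(- \frac{1}{30}\right) = \left(- \frac{2129}{18}\right) \left(- \frac{1}{30}\right) = \frac{2129}{540}$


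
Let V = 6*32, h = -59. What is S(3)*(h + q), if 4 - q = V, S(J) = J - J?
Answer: 0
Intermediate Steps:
S(J) = 0
V = 192
q = -188 (q = 4 - 1*192 = 4 - 192 = -188)
S(3)*(h + q) = 0*(-59 - 188) = 0*(-247) = 0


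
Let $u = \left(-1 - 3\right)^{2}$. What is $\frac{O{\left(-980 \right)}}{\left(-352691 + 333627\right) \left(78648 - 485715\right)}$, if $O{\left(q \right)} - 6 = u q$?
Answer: $- \frac{7837}{3880162644} \approx -2.0198 \cdot 10^{-6}$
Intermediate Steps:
$u = 16$ ($u = \left(-4\right)^{2} = 16$)
$O{\left(q \right)} = 6 + 16 q$
$\frac{O{\left(-980 \right)}}{\left(-352691 + 333627\right) \left(78648 - 485715\right)} = \frac{6 + 16 \left(-980\right)}{\left(-352691 + 333627\right) \left(78648 - 485715\right)} = \frac{6 - 15680}{\left(-19064\right) \left(-407067\right)} = - \frac{15674}{7760325288} = \left(-15674\right) \frac{1}{7760325288} = - \frac{7837}{3880162644}$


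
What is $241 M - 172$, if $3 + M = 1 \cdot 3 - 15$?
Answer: $-3787$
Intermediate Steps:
$M = -15$ ($M = -3 + \left(1 \cdot 3 - 15\right) = -3 + \left(3 - 15\right) = -3 - 12 = -15$)
$241 M - 172 = 241 \left(-15\right) - 172 = -3615 - 172 = -3787$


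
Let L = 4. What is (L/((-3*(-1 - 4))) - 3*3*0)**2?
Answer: 16/225 ≈ 0.071111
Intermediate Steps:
(L/((-3*(-1 - 4))) - 3*3*0)**2 = (4/((-3*(-1 - 4))) - 3*3*0)**2 = (4/((-3*(-5))) - 9*0)**2 = (4/15 + 0)**2 = (4/15)**2 = 16/225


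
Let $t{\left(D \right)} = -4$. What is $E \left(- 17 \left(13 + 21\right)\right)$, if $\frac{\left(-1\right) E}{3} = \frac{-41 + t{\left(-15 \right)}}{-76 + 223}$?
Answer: $- \frac{26010}{49} \approx -530.82$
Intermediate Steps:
$E = \frac{45}{49}$ ($E = - 3 \frac{-41 - 4}{-76 + 223} = - 3 \left(- \frac{45}{147}\right) = - 3 \left(\left(-45\right) \frac{1}{147}\right) = \left(-3\right) \left(- \frac{15}{49}\right) = \frac{45}{49} \approx 0.91837$)
$E \left(- 17 \left(13 + 21\right)\right) = \frac{45 \left(- 17 \left(13 + 21\right)\right)}{49} = \frac{45 \left(\left(-17\right) 34\right)}{49} = \frac{45}{49} \left(-578\right) = - \frac{26010}{49}$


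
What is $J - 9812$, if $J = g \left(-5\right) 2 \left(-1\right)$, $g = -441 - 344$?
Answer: $-17662$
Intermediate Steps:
$g = -785$
$J = -7850$ ($J = - 785 \left(-5\right) 2 \left(-1\right) = - 785 \left(\left(-10\right) \left(-1\right)\right) = \left(-785\right) 10 = -7850$)
$J - 9812 = -7850 - 9812 = -17662$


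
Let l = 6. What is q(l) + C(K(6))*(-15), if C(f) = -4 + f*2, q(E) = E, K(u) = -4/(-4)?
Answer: 36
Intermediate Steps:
K(u) = 1 (K(u) = -4*(-¼) = 1)
C(f) = -4 + 2*f
q(l) + C(K(6))*(-15) = 6 + (-4 + 2*1)*(-15) = 6 + (-4 + 2)*(-15) = 6 - 2*(-15) = 6 + 30 = 36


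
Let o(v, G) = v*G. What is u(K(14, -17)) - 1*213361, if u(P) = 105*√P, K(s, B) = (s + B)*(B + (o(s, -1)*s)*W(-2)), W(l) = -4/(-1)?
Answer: -213361 + 315*√267 ≈ -2.0821e+5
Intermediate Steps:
W(l) = 4 (W(l) = -4*(-1) = 4)
o(v, G) = G*v
K(s, B) = (B + s)*(B - 4*s²) (K(s, B) = (s + B)*(B + ((-s)*s)*4) = (B + s)*(B - s²*4) = (B + s)*(B - 4*s²))
u(K(14, -17)) - 1*213361 = 105*√((-17)² - 4*14³ - 17*14 - 4*(-17)*14²) - 1*213361 = 105*√(289 - 4*2744 - 238 - 4*(-17)*196) - 213361 = 105*√(289 - 10976 - 238 + 13328) - 213361 = 105*√2403 - 213361 = 105*(3*√267) - 213361 = 315*√267 - 213361 = -213361 + 315*√267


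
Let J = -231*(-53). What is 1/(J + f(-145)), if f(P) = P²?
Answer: 1/33268 ≈ 3.0059e-5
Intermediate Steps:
J = 12243
1/(J + f(-145)) = 1/(12243 + (-145)²) = 1/(12243 + 21025) = 1/33268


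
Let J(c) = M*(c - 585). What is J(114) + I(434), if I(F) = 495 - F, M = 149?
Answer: -70118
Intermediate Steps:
J(c) = -87165 + 149*c (J(c) = 149*(c - 585) = 149*(-585 + c) = -87165 + 149*c)
J(114) + I(434) = (-87165 + 149*114) + (495 - 1*434) = (-87165 + 16986) + (495 - 434) = -70179 + 61 = -70118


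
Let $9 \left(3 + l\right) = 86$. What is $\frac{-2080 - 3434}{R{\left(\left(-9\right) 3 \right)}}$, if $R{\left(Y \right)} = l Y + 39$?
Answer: $\frac{919}{23} \approx 39.957$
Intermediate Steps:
$l = \frac{59}{9}$ ($l = -3 + \frac{1}{9} \cdot 86 = -3 + \frac{86}{9} = \frac{59}{9} \approx 6.5556$)
$R{\left(Y \right)} = 39 + \frac{59 Y}{9}$ ($R{\left(Y \right)} = \frac{59 Y}{9} + 39 = 39 + \frac{59 Y}{9}$)
$\frac{-2080 - 3434}{R{\left(\left(-9\right) 3 \right)}} = \frac{-2080 - 3434}{39 + \frac{59 \left(\left(-9\right) 3\right)}{9}} = \frac{-2080 - 3434}{39 + \frac{59}{9} \left(-27\right)} = - \frac{5514}{39 - 177} = - \frac{5514}{-138} = \left(-5514\right) \left(- \frac{1}{138}\right) = \frac{919}{23}$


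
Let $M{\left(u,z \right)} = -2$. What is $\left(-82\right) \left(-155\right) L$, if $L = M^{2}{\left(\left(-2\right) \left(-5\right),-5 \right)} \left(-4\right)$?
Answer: $-203360$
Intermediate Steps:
$L = -16$ ($L = \left(-2\right)^{2} \left(-4\right) = 4 \left(-4\right) = -16$)
$\left(-82\right) \left(-155\right) L = \left(-82\right) \left(-155\right) \left(-16\right) = 12710 \left(-16\right) = -203360$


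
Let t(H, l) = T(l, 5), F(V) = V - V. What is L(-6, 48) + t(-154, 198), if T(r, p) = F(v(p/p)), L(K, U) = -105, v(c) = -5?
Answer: -105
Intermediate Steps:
F(V) = 0
T(r, p) = 0
t(H, l) = 0
L(-6, 48) + t(-154, 198) = -105 + 0 = -105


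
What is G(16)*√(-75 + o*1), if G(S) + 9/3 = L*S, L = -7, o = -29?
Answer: -230*I*√26 ≈ -1172.8*I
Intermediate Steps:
G(S) = -3 - 7*S
G(16)*√(-75 + o*1) = (-3 - 7*16)*√(-75 - 29*1) = (-3 - 112)*√(-75 - 29) = -230*I*√26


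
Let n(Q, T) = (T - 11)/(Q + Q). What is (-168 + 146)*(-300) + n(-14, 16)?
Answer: 184795/28 ≈ 6599.8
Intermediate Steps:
n(Q, T) = (-11 + T)/(2*Q) (n(Q, T) = (-11 + T)/((2*Q)) = (-11 + T)*(1/(2*Q)) = (-11 + T)/(2*Q))
(-168 + 146)*(-300) + n(-14, 16) = (-168 + 146)*(-300) + (½)*(-11 + 16)/(-14) = -22*(-300) + (½)*(-1/14)*5 = 6600 - 5/28 = 184795/28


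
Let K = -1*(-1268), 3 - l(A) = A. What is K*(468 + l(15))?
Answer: 578208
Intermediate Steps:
l(A) = 3 - A
K = 1268
K*(468 + l(15)) = 1268*(468 + (3 - 1*15)) = 1268*(468 + (3 - 15)) = 1268*(468 - 12) = 1268*456 = 578208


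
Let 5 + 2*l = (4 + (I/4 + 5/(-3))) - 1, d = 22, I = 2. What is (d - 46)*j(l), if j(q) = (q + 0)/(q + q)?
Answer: -12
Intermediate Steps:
l = -19/12 (l = -5/2 + ((4 + (2/4 + 5/(-3))) - 1)/2 = -5/2 + ((4 + (2*(¼) + 5*(-⅓))) - 1)/2 = -5/2 + ((4 + (½ - 5/3)) - 1)/2 = -5/2 + ((4 - 7/6) - 1)/2 = -5/2 + (17/6 - 1)/2 = -5/2 + (½)*(11/6) = -5/2 + 11/12 = -19/12 ≈ -1.5833)
j(q) = ½ (j(q) = q/((2*q)) = q*(1/(2*q)) = ½)
(d - 46)*j(l) = (22 - 46)*(½) = -24*½ = -12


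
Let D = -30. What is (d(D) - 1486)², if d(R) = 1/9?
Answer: 178837129/81 ≈ 2.2079e+6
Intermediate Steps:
d(R) = ⅑ (d(R) = 1*(⅑) = ⅑)
(d(D) - 1486)² = (⅑ - 1486)² = (-13373/9)² = 178837129/81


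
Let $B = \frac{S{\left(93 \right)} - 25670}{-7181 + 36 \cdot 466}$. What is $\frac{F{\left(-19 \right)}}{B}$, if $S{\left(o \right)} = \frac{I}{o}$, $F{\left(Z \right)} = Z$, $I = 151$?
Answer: $\frac{16954365}{2387159} \approx 7.1023$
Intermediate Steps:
$S{\left(o \right)} = \frac{151}{o}$
$B = - \frac{2387159}{892335}$ ($B = \frac{\frac{151}{93} - 25670}{-7181 + 36 \cdot 466} = \frac{151 \cdot \frac{1}{93} - 25670}{-7181 + 16776} = \frac{\frac{151}{93} - 25670}{9595} = \left(- \frac{2387159}{93}\right) \frac{1}{9595} = - \frac{2387159}{892335} \approx -2.6752$)
$\frac{F{\left(-19 \right)}}{B} = - \frac{19}{- \frac{2387159}{892335}} = \left(-19\right) \left(- \frac{892335}{2387159}\right) = \frac{16954365}{2387159}$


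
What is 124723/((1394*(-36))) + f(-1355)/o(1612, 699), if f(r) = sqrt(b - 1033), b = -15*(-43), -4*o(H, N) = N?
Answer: -124723/50184 - 8*I*sqrt(97)/699 ≈ -2.4853 - 0.11272*I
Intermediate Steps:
o(H, N) = -N/4
b = 645
f(r) = 2*I*sqrt(97) (f(r) = sqrt(645 - 1033) = sqrt(-388) = 2*I*sqrt(97))
124723/((1394*(-36))) + f(-1355)/o(1612, 699) = 124723/((1394*(-36))) + (2*I*sqrt(97))/((-1/4*699)) = 124723/(-50184) + (2*I*sqrt(97))/(-699/4) = 124723*(-1/50184) + (2*I*sqrt(97))*(-4/699) = -124723/50184 - 8*I*sqrt(97)/699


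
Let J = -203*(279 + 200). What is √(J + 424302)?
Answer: √327065 ≈ 571.90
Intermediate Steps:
J = -97237 (J = -203*479 = -97237)
√(J + 424302) = √(-97237 + 424302) = √327065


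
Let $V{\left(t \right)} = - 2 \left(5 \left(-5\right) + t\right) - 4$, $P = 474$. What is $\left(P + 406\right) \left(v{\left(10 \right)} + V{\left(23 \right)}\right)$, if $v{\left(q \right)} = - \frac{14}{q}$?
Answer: $-1232$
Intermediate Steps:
$V{\left(t \right)} = 46 - 2 t$ ($V{\left(t \right)} = - 2 \left(-25 + t\right) - 4 = \left(50 - 2 t\right) - 4 = 46 - 2 t$)
$\left(P + 406\right) \left(v{\left(10 \right)} + V{\left(23 \right)}\right) = \left(474 + 406\right) \left(- \frac{14}{10} + \left(46 - 46\right)\right) = 880 \left(\left(-14\right) \frac{1}{10} + \left(46 - 46\right)\right) = 880 \left(- \frac{7}{5} + 0\right) = 880 \left(- \frac{7}{5}\right) = -1232$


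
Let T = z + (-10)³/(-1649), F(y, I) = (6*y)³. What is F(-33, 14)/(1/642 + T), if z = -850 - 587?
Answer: 8217718389936/1520647897 ≈ 5404.1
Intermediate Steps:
F(y, I) = 216*y³
z = -1437
T = -2368613/1649 (T = -1437 + (-10)³/(-1649) = -1437 - 1000*(-1/1649) = -1437 + 1000/1649 = -2368613/1649 ≈ -1436.4)
F(-33, 14)/(1/642 + T) = (216*(-33)³)/(1/642 - 2368613/1649) = (216*(-35937))/(1/642 - 2368613/1649) = -7762392/(-1520647897/1058658) = -1058658/1520647897*(-7762392) = 8217718389936/1520647897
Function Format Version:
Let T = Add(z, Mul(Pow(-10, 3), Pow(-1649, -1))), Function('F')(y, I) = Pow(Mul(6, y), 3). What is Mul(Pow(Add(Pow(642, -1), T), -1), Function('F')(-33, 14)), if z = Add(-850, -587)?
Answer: Rational(8217718389936, 1520647897) ≈ 5404.1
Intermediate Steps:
Function('F')(y, I) = Mul(216, Pow(y, 3))
z = -1437
T = Rational(-2368613, 1649) (T = Add(-1437, Mul(Pow(-10, 3), Pow(-1649, -1))) = Add(-1437, Mul(-1000, Rational(-1, 1649))) = Add(-1437, Rational(1000, 1649)) = Rational(-2368613, 1649) ≈ -1436.4)
Mul(Pow(Add(Pow(642, -1), T), -1), Function('F')(-33, 14)) = Mul(Pow(Add(Pow(642, -1), Rational(-2368613, 1649)), -1), Mul(216, Pow(-33, 3))) = Mul(Pow(Add(Rational(1, 642), Rational(-2368613, 1649)), -1), Mul(216, -35937)) = Mul(Pow(Rational(-1520647897, 1058658), -1), -7762392) = Mul(Rational(-1058658, 1520647897), -7762392) = Rational(8217718389936, 1520647897)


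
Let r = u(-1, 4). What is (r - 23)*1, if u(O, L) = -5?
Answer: -28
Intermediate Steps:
r = -5
(r - 23)*1 = (-5 - 23)*1 = -28*1 = -28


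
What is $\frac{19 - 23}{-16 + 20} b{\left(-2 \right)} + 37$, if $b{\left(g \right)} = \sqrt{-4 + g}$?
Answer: $37 - i \sqrt{6} \approx 37.0 - 2.4495 i$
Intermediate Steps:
$\frac{19 - 23}{-16 + 20} b{\left(-2 \right)} + 37 = \frac{19 - 23}{-16 + 20} \sqrt{-4 - 2} + 37 = - \frac{4}{4} \sqrt{-6} + 37 = \left(-4\right) \frac{1}{4} i \sqrt{6} + 37 = - i \sqrt{6} + 37 = 37 - i \sqrt{6}$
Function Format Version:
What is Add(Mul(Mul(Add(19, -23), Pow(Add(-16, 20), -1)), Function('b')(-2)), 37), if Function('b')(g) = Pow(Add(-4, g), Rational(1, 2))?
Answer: Add(37, Mul(-1, I, Pow(6, Rational(1, 2)))) ≈ Add(37.000, Mul(-2.4495, I))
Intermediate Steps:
Add(Mul(Mul(Add(19, -23), Pow(Add(-16, 20), -1)), Function('b')(-2)), 37) = Add(Mul(Mul(Add(19, -23), Pow(Add(-16, 20), -1)), Pow(Add(-4, -2), Rational(1, 2))), 37) = Add(Mul(Mul(-4, Pow(4, -1)), Pow(-6, Rational(1, 2))), 37) = Add(Mul(Mul(-4, Rational(1, 4)), Mul(I, Pow(6, Rational(1, 2)))), 37) = Add(Mul(-1, Mul(I, Pow(6, Rational(1, 2)))), 37) = Add(Mul(-1, I, Pow(6, Rational(1, 2))), 37) = Add(37, Mul(-1, I, Pow(6, Rational(1, 2))))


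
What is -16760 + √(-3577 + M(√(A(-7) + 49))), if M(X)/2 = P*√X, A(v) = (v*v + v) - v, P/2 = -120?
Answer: -16760 + I*√(3577 + 480*2^(¼)*√7) ≈ -16760.0 + 71.325*I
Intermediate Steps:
P = -240 (P = 2*(-120) = -240)
A(v) = v² (A(v) = (v² + v) - v = (v + v²) - v = v²)
M(X) = -480*√X (M(X) = 2*(-240*√X) = -480*√X)
-16760 + √(-3577 + M(√(A(-7) + 49))) = -16760 + √(-3577 - 480*((-7)² + 49)^(¼)) = -16760 + √(-3577 - 480*(49 + 49)^(¼)) = -16760 + √(-3577 - 480*2^(¼)*√7)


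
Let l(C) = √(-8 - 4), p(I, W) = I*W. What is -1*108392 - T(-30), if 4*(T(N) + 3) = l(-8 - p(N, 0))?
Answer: -108389 - I*√3/2 ≈ -1.0839e+5 - 0.86602*I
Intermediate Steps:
l(C) = 2*I*√3 (l(C) = √(-12) = 2*I*√3)
T(N) = -3 + I*√3/2 (T(N) = -3 + (2*I*√3)/4 = -3 + I*√3/2)
-1*108392 - T(-30) = -1*108392 - (-3 + I*√3/2) = -108392 + (3 - I*√3/2) = -108389 - I*√3/2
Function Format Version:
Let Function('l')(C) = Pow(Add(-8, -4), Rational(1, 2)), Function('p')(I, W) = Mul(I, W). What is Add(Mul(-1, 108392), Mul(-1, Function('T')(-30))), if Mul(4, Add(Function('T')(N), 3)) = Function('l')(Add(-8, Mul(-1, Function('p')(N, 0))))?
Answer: Add(-108389, Mul(Rational(-1, 2), I, Pow(3, Rational(1, 2)))) ≈ Add(-1.0839e+5, Mul(-0.86602, I))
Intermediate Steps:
Function('l')(C) = Mul(2, I, Pow(3, Rational(1, 2))) (Function('l')(C) = Pow(-12, Rational(1, 2)) = Mul(2, I, Pow(3, Rational(1, 2))))
Function('T')(N) = Add(-3, Mul(Rational(1, 2), I, Pow(3, Rational(1, 2)))) (Function('T')(N) = Add(-3, Mul(Rational(1, 4), Mul(2, I, Pow(3, Rational(1, 2))))) = Add(-3, Mul(Rational(1, 2), I, Pow(3, Rational(1, 2)))))
Add(Mul(-1, 108392), Mul(-1, Function('T')(-30))) = Add(Mul(-1, 108392), Mul(-1, Add(-3, Mul(Rational(1, 2), I, Pow(3, Rational(1, 2)))))) = Add(-108392, Add(3, Mul(Rational(-1, 2), I, Pow(3, Rational(1, 2))))) = Add(-108389, Mul(Rational(-1, 2), I, Pow(3, Rational(1, 2))))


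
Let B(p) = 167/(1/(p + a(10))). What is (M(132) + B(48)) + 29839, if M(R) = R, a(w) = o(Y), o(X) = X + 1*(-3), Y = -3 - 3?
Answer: 36484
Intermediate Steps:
Y = -6
o(X) = -3 + X (o(X) = X - 3 = -3 + X)
a(w) = -9 (a(w) = -3 - 6 = -9)
B(p) = -1503 + 167*p (B(p) = 167/(1/(p - 9)) = 167/(1/(-9 + p)) = 167*(-9 + p) = -1503 + 167*p)
(M(132) + B(48)) + 29839 = (132 + (-1503 + 167*48)) + 29839 = (132 + (-1503 + 8016)) + 29839 = (132 + 6513) + 29839 = 6645 + 29839 = 36484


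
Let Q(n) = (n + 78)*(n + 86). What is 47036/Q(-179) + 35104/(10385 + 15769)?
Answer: 259985236/40944087 ≈ 6.3498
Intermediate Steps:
Q(n) = (78 + n)*(86 + n)
47036/Q(-179) + 35104/(10385 + 15769) = 47036/(6708 + (-179)² + 164*(-179)) + 35104/(10385 + 15769) = 47036/(6708 + 32041 - 29356) + 35104/26154 = 47036/9393 + 35104*(1/26154) = 47036*(1/9393) + 17552/13077 = 47036/9393 + 17552/13077 = 259985236/40944087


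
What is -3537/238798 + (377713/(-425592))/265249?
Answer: -199687265538035/13478696689662792 ≈ -0.014815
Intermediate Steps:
-3537/238798 + (377713/(-425592))/265249 = -3537*1/238798 + (377713*(-1/425592))*(1/265249) = -3537/238798 - 377713/425592*1/265249 = -3537/238798 - 377713/112887852408 = -199687265538035/13478696689662792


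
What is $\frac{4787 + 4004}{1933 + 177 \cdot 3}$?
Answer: $\frac{8791}{2464} \approx 3.5678$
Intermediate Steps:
$\frac{4787 + 4004}{1933 + 177 \cdot 3} = \frac{8791}{1933 + 531} = \frac{8791}{2464}$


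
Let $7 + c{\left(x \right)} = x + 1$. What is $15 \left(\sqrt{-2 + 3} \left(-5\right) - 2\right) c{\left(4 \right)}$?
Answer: $210$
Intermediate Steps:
$c{\left(x \right)} = -6 + x$ ($c{\left(x \right)} = -7 + \left(x + 1\right) = -7 + \left(1 + x\right) = -6 + x$)
$15 \left(\sqrt{-2 + 3} \left(-5\right) - 2\right) c{\left(4 \right)} = 15 \left(\sqrt{-2 + 3} \left(-5\right) - 2\right) \left(-6 + 4\right) = 15 \left(\sqrt{1} \left(-5\right) - 2\right) \left(-2\right) = 15 \left(1 \left(-5\right) - 2\right) \left(-2\right) = 15 \left(-5 - 2\right) \left(-2\right) = 15 \left(-7\right) \left(-2\right) = \left(-105\right) \left(-2\right) = 210$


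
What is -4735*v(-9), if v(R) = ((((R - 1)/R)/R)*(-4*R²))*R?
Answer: 1704600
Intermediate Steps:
v(R) = R*(4 - 4*R) (v(R) = ((((-1 + R)/R)/R)*(-4*R²))*R = (((-1 + R)/R²)*(-4*R²))*R = (4 - 4*R)*R = R*(4 - 4*R))
-4735*v(-9) = -18940*(-9)*(1 - 1*(-9)) = -18940*(-9)*(1 + 9) = -18940*(-9)*10 = -4735*(-360) = 1704600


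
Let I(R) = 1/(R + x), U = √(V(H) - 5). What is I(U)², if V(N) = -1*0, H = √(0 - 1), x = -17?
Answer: (17 - I*√5)⁻² ≈ 0.0032857 + 0.00087957*I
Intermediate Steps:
H = I (H = √(-1) = I ≈ 1.0*I)
V(N) = 0
U = I*√5 (U = √(0 - 5) = √(-5) = I*√5 ≈ 2.2361*I)
I(R) = 1/(-17 + R) (I(R) = 1/(R - 17) = 1/(-17 + R))
I(U)² = (1/(-17 + I*√5))² = (-17 + I*√5)⁻²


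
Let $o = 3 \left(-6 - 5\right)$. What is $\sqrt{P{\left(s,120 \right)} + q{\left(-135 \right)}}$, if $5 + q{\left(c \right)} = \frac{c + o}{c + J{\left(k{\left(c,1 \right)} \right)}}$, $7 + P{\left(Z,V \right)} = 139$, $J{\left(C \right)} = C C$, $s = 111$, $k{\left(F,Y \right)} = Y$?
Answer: $\frac{\sqrt{575731}}{67} \approx 11.325$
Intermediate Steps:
$o = -33$ ($o = 3 \left(-11\right) = -33$)
$J{\left(C \right)} = C^{2}$
$P{\left(Z,V \right)} = 132$ ($P{\left(Z,V \right)} = -7 + 139 = 132$)
$q{\left(c \right)} = -5 + \frac{-33 + c}{1 + c}$ ($q{\left(c \right)} = -5 + \frac{c - 33}{c + 1^{2}} = -5 + \frac{-33 + c}{c + 1} = -5 + \frac{-33 + c}{1 + c}$)
$\sqrt{P{\left(s,120 \right)} + q{\left(-135 \right)}} = \sqrt{132 + \frac{2 \left(-19 - -270\right)}{1 - 135}} = \sqrt{132 + \frac{2 \left(-19 + 270\right)}{-134}} = \sqrt{132 + 2 \left(- \frac{1}{134}\right) 251} = \sqrt{132 - \frac{251}{67}} = \sqrt{\frac{8593}{67}} = \frac{\sqrt{575731}}{67}$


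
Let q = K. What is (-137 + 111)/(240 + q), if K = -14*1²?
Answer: -13/113 ≈ -0.11504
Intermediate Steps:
K = -14 (K = -14*1 = -14)
q = -14
(-137 + 111)/(240 + q) = (-137 + 111)/(240 - 14) = -26/226 = -26*1/226 = -13/113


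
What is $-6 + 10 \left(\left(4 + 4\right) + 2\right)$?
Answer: $94$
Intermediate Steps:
$-6 + 10 \left(\left(4 + 4\right) + 2\right) = -6 + 10 \left(8 + 2\right) = -6 + 10 \cdot 10 = -6 + 100 = 94$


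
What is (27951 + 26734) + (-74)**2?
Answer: 60161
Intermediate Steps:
(27951 + 26734) + (-74)**2 = 54685 + 5476 = 60161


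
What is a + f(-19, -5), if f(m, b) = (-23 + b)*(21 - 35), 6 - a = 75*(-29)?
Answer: 2573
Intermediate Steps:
a = 2181 (a = 6 - 75*(-29) = 6 - 1*(-2175) = 6 + 2175 = 2181)
f(m, b) = 322 - 14*b (f(m, b) = (-23 + b)*(-14) = 322 - 14*b)
a + f(-19, -5) = 2181 + (322 - 14*(-5)) = 2181 + (322 + 70) = 2181 + 392 = 2573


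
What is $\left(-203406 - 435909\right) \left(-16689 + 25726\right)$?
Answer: $-5777489655$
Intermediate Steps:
$\left(-203406 - 435909\right) \left(-16689 + 25726\right) = \left(-639315\right) 9037 = -5777489655$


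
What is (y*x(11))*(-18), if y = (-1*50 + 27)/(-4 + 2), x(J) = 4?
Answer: -828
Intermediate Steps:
y = 23/2 (y = (-50 + 27)/(-2) = -23*(-½) = 23/2 ≈ 11.500)
(y*x(11))*(-18) = ((23/2)*4)*(-18) = 46*(-18) = -828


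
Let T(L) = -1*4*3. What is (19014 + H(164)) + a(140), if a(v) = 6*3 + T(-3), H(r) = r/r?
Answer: 19021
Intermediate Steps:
H(r) = 1
T(L) = -12 (T(L) = -4*3 = -12)
a(v) = 6 (a(v) = 6*3 - 12 = 18 - 12 = 6)
(19014 + H(164)) + a(140) = (19014 + 1) + 6 = 19015 + 6 = 19021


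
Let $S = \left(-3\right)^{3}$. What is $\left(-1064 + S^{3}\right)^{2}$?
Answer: $430438009$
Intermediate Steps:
$S = -27$
$\left(-1064 + S^{3}\right)^{2} = \left(-1064 + \left(-27\right)^{3}\right)^{2} = \left(-1064 - 19683\right)^{2} = \left(-20747\right)^{2} = 430438009$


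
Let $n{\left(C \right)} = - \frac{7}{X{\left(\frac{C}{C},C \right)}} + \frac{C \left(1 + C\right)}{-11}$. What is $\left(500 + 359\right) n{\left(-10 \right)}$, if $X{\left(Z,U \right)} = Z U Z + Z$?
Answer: $- \frac{629647}{99} \approx -6360.1$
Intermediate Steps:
$X{\left(Z,U \right)} = Z + U Z^{2}$ ($X{\left(Z,U \right)} = U Z Z + Z = U Z^{2} + Z = Z + U Z^{2}$)
$n{\left(C \right)} = - \frac{7}{1 + C} - \frac{C \left(1 + C\right)}{11}$ ($n{\left(C \right)} = - \frac{7}{\frac{C}{C} \left(1 + C \frac{C}{C}\right)} + \frac{C \left(1 + C\right)}{-11} = - \frac{7}{1 \left(1 + C 1\right)} + C \left(1 + C\right) \left(- \frac{1}{11}\right) = - \frac{7}{1 \left(1 + C\right)} - \frac{C \left(1 + C\right)}{11} = - \frac{7}{1 + C} - \frac{C \left(1 + C\right)}{11}$)
$\left(500 + 359\right) n{\left(-10 \right)} = \left(500 + 359\right) \left(- \frac{77 - 10 \left(1 - 10\right)^{2}}{11 + 11 \left(-10\right)}\right) = 859 \left(- \frac{77 - 10 \left(-9\right)^{2}}{11 - 110}\right) = 859 \left(- \frac{77 - 810}{-99}\right) = 859 \left(\left(-1\right) \left(- \frac{1}{99}\right) \left(77 - 810\right)\right) = 859 \left(\left(-1\right) \left(- \frac{1}{99}\right) \left(-733\right)\right) = 859 \left(- \frac{733}{99}\right) = - \frac{629647}{99}$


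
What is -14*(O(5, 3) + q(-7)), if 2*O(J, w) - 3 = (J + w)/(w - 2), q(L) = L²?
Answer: -763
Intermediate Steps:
O(J, w) = 3/2 + (J + w)/(2*(-2 + w)) (O(J, w) = 3/2 + ((J + w)/(w - 2))/2 = 3/2 + ((J + w)/(-2 + w))/2 = 3/2 + (J + w)/(2*(-2 + w)))
-14*(O(5, 3) + q(-7)) = -14*((-6 + 5 + 4*3)/(2*(-2 + 3)) + (-7)²) = -14*((½)*(-6 + 5 + 12)/1 + 49) = -14*((½)*1*11 + 49) = -14*(11/2 + 49) = -14*109/2 = -763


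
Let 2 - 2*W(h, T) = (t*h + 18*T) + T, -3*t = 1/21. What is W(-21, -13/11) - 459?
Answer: -14749/33 ≈ -446.94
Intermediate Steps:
t = -1/63 (t = -⅓/21 = -⅓*1/21 = -1/63 ≈ -0.015873)
W(h, T) = 1 - 19*T/2 + h/126 (W(h, T) = 1 - ((-h/63 + 18*T) + T)/2 = 1 - ((18*T - h/63) + T)/2 = 1 - (19*T - h/63)/2 = 1 + (-19*T/2 + h/126) = 1 - 19*T/2 + h/126)
W(-21, -13/11) - 459 = (1 - (-247)/(2*11) + (1/126)*(-21)) - 459 = (1 - (-247)/(2*11) - ⅙) - 459 = (1 - 19/2*(-13/11) - ⅙) - 459 = (1 + 247/22 - ⅙) - 459 = 398/33 - 459 = -14749/33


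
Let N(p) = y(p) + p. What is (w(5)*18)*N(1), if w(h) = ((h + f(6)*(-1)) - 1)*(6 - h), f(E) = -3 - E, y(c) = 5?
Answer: 1404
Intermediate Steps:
w(h) = (6 - h)*(8 + h) (w(h) = ((h + (-3 - 1*6)*(-1)) - 1)*(6 - h) = ((h + (-3 - 6)*(-1)) - 1)*(6 - h) = ((h - 9*(-1)) - 1)*(6 - h) = ((h + 9) - 1)*(6 - h) = ((9 + h) - 1)*(6 - h) = (8 + h)*(6 - h) = (6 - h)*(8 + h))
N(p) = 5 + p
(w(5)*18)*N(1) = ((48 - 1*5² - 2*5)*18)*(5 + 1) = ((48 - 1*25 - 10)*18)*6 = ((48 - 25 - 10)*18)*6 = (13*18)*6 = 234*6 = 1404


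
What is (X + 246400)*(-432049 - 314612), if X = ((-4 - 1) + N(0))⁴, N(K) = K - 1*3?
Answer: -187035593856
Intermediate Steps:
N(K) = -3 + K (N(K) = K - 3 = -3 + K)
X = 4096 (X = ((-4 - 1) + (-3 + 0))⁴ = (-5 - 3)⁴ = (-8)⁴ = 4096)
(X + 246400)*(-432049 - 314612) = (4096 + 246400)*(-432049 - 314612) = 250496*(-746661) = -187035593856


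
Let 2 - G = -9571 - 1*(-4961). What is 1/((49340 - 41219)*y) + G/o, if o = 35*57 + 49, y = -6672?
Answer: 62473358225/27687672432 ≈ 2.2564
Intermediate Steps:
G = 4612 (G = 2 - (-9571 - 1*(-4961)) = 2 - (-9571 + 4961) = 2 - 1*(-4610) = 2 + 4610 = 4612)
o = 2044 (o = 1995 + 49 = 2044)
1/((49340 - 41219)*y) + G/o = 1/((49340 - 41219)*(-6672)) + 4612/2044 = -1/6672/8121 + 4612*(1/2044) = (1/8121)*(-1/6672) + 1153/511 = -1/54183312 + 1153/511 = 62473358225/27687672432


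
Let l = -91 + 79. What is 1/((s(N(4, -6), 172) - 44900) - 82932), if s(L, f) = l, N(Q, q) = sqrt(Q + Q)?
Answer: -1/127844 ≈ -7.8220e-6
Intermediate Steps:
l = -12
N(Q, q) = sqrt(2)*sqrt(Q) (N(Q, q) = sqrt(2*Q) = sqrt(2)*sqrt(Q))
s(L, f) = -12
1/((s(N(4, -6), 172) - 44900) - 82932) = 1/((-12 - 44900) - 82932) = 1/(-44912 - 82932) = 1/(-127844) = -1/127844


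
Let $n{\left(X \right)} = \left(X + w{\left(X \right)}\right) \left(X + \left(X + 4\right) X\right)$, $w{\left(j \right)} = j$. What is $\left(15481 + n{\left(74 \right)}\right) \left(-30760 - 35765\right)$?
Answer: $-58587835725$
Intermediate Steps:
$n{\left(X \right)} = 2 X \left(X + X \left(4 + X\right)\right)$ ($n{\left(X \right)} = \left(X + X\right) \left(X + \left(X + 4\right) X\right) = 2 X \left(X + \left(4 + X\right) X\right) = 2 X \left(X + X \left(4 + X\right)\right)$)
$\left(15481 + n{\left(74 \right)}\right) \left(-30760 - 35765\right) = \left(15481 + 2 \cdot 74^{2} \left(5 + 74\right)\right) \left(-30760 - 35765\right) = \left(15481 + 2 \cdot 5476 \cdot 79\right) \left(-66525\right) = \left(15481 + 865208\right) \left(-66525\right) = 880689 \left(-66525\right) = -58587835725$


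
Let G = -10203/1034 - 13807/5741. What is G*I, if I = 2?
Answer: -72851861/2968097 ≈ -24.545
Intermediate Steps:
G = -72851861/5936194 (G = -10203*1/1034 - 13807*1/5741 = -10203/1034 - 13807/5741 = -72851861/5936194 ≈ -12.272)
G*I = -72851861/5936194*2 = -72851861/2968097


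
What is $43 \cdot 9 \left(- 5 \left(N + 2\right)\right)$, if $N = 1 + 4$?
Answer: $-13545$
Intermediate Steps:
$N = 5$
$43 \cdot 9 \left(- 5 \left(N + 2\right)\right) = 43 \cdot 9 \left(- 5 \left(5 + 2\right)\right) = 387 \left(\left(-5\right) 7\right) = 387 \left(-35\right) = -13545$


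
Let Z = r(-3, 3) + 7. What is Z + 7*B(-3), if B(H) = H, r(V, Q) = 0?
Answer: -14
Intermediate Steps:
Z = 7 (Z = 0 + 7 = 7)
Z + 7*B(-3) = 7 + 7*(-3) = 7 - 21 = -14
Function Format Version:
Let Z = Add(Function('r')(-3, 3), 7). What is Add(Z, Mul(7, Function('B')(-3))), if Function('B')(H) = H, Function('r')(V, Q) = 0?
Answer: -14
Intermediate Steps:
Z = 7 (Z = Add(0, 7) = 7)
Add(Z, Mul(7, Function('B')(-3))) = Add(7, Mul(7, -3)) = Add(7, -21) = -14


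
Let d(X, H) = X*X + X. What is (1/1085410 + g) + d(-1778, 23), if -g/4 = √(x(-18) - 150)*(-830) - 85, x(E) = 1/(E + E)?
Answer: 3429728446861/1085410 + 1660*I*√5401/3 ≈ 3.1598e+6 + 40665.0*I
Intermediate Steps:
d(X, H) = X + X² (d(X, H) = X² + X = X + X²)
x(E) = 1/(2*E)
g = 340 + 1660*I*√5401/3 (g = -4*(√((½)/(-18) - 150)*(-830) - 85) = -4*(√((½)*(-1/18) - 150)*(-830) - 85) = -4*(√(-1/36 - 150)*(-830) - 85) = -4*(√(-5401/36)*(-830) - 85) = -4*((I*√5401/6)*(-830) - 85) = -4*(-415*I*√5401/3 - 85) = -4*(-85 - 415*I*√5401/3) = 340 + 1660*I*√5401/3 ≈ 340.0 + 40665.0*I)
(1/1085410 + g) + d(-1778, 23) = (1/1085410 + (340 + 1660*I*√5401/3)) - 1778*(1 - 1778) = (1/1085410 + (340 + 1660*I*√5401/3)) - 1778*(-1777) = (369039401/1085410 + 1660*I*√5401/3) + 3159506 = 3429728446861/1085410 + 1660*I*√5401/3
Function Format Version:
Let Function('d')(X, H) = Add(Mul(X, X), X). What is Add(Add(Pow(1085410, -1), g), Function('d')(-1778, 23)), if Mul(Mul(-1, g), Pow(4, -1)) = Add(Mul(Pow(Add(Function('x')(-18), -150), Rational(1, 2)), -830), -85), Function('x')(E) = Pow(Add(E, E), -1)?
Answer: Add(Rational(3429728446861, 1085410), Mul(Rational(1660, 3), I, Pow(5401, Rational(1, 2)))) ≈ Add(3.1598e+6, Mul(40665., I))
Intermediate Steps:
Function('d')(X, H) = Add(X, Pow(X, 2)) (Function('d')(X, H) = Add(Pow(X, 2), X) = Add(X, Pow(X, 2)))
Function('x')(E) = Mul(Rational(1, 2), Pow(E, -1)) (Function('x')(E) = Pow(Mul(2, E), -1) = Mul(Rational(1, 2), Pow(E, -1)))
g = Add(340, Mul(Rational(1660, 3), I, Pow(5401, Rational(1, 2)))) (g = Mul(-4, Add(Mul(Pow(Add(Mul(Rational(1, 2), Pow(-18, -1)), -150), Rational(1, 2)), -830), -85)) = Mul(-4, Add(Mul(Pow(Add(Mul(Rational(1, 2), Rational(-1, 18)), -150), Rational(1, 2)), -830), -85)) = Mul(-4, Add(Mul(Pow(Add(Rational(-1, 36), -150), Rational(1, 2)), -830), -85)) = Mul(-4, Add(Mul(Pow(Rational(-5401, 36), Rational(1, 2)), -830), -85)) = Mul(-4, Add(Mul(Mul(Rational(1, 6), I, Pow(5401, Rational(1, 2))), -830), -85)) = Mul(-4, Add(Mul(Rational(-415, 3), I, Pow(5401, Rational(1, 2))), -85)) = Mul(-4, Add(-85, Mul(Rational(-415, 3), I, Pow(5401, Rational(1, 2))))) = Add(340, Mul(Rational(1660, 3), I, Pow(5401, Rational(1, 2)))) ≈ Add(340.00, Mul(40665., I)))
Add(Add(Pow(1085410, -1), g), Function('d')(-1778, 23)) = Add(Add(Pow(1085410, -1), Add(340, Mul(Rational(1660, 3), I, Pow(5401, Rational(1, 2))))), Mul(-1778, Add(1, -1778))) = Add(Add(Rational(1, 1085410), Add(340, Mul(Rational(1660, 3), I, Pow(5401, Rational(1, 2))))), Mul(-1778, -1777)) = Add(Add(Rational(369039401, 1085410), Mul(Rational(1660, 3), I, Pow(5401, Rational(1, 2)))), 3159506) = Add(Rational(3429728446861, 1085410), Mul(Rational(1660, 3), I, Pow(5401, Rational(1, 2))))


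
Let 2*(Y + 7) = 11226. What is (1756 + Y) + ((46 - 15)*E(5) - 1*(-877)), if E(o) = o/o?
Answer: 8270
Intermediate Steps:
E(o) = 1
Y = 5606 (Y = -7 + (½)*11226 = -7 + 5613 = 5606)
(1756 + Y) + ((46 - 15)*E(5) - 1*(-877)) = (1756 + 5606) + ((46 - 15)*1 - 1*(-877)) = 7362 + (31*1 + 877) = 7362 + (31 + 877) = 7362 + 908 = 8270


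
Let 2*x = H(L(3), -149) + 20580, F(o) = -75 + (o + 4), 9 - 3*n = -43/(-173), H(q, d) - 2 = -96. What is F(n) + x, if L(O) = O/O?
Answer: 5280782/519 ≈ 10175.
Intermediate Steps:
L(O) = 1
H(q, d) = -94 (H(q, d) = 2 - 96 = -94)
n = 1514/519 (n = 3 - (-43)/(3*(-173)) = 3 - (-43)*(-1)/(3*173) = 3 - ⅓*43/173 = 3 - 43/519 = 1514/519 ≈ 2.9171)
F(o) = -71 + o (F(o) = -75 + (4 + o) = -71 + o)
x = 10243 (x = (-94 + 20580)/2 = (½)*20486 = 10243)
F(n) + x = (-71 + 1514/519) + 10243 = -35335/519 + 10243 = 5280782/519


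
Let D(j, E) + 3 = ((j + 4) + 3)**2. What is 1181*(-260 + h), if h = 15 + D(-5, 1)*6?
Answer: -282259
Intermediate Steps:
D(j, E) = -3 + (7 + j)**2 (D(j, E) = -3 + ((j + 4) + 3)**2 = -3 + ((4 + j) + 3)**2 = -3 + (7 + j)**2)
h = 21 (h = 15 + (-3 + (7 - 5)**2)*6 = 15 + (-3 + 2**2)*6 = 15 + (-3 + 4)*6 = 15 + 1*6 = 15 + 6 = 21)
1181*(-260 + h) = 1181*(-260 + 21) = 1181*(-239) = -282259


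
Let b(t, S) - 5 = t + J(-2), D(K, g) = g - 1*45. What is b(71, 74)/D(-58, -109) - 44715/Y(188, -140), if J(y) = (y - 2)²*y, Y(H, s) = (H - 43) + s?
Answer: -62603/7 ≈ -8943.3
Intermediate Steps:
Y(H, s) = -43 + H + s (Y(H, s) = (-43 + H) + s = -43 + H + s)
J(y) = y*(-2 + y)² (J(y) = (-2 + y)²*y = y*(-2 + y)²)
D(K, g) = -45 + g (D(K, g) = g - 45 = -45 + g)
b(t, S) = -27 + t (b(t, S) = 5 + (t - 2*(-2 - 2)²) = 5 + (t - 2*(-4)²) = 5 + (t - 2*16) = 5 + (t - 32) = 5 + (-32 + t) = -27 + t)
b(71, 74)/D(-58, -109) - 44715/Y(188, -140) = (-27 + 71)/(-45 - 109) - 44715/(-43 + 188 - 140) = 44/(-154) - 44715/5 = 44*(-1/154) - 44715*⅕ = -2/7 - 8943 = -62603/7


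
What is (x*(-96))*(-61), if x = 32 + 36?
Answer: 398208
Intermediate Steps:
x = 68
(x*(-96))*(-61) = (68*(-96))*(-61) = -6528*(-61) = 398208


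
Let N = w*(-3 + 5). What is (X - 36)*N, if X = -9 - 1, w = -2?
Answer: 184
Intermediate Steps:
X = -10
N = -4 (N = -2*(-3 + 5) = -2*2 = -4)
(X - 36)*N = (-10 - 36)*(-4) = -46*(-4) = 184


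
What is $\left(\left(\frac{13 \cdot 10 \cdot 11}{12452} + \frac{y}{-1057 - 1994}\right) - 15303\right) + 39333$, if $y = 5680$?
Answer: $\frac{41493573415}{1726866} \approx 24028.0$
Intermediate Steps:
$\left(\left(\frac{13 \cdot 10 \cdot 11}{12452} + \frac{y}{-1057 - 1994}\right) - 15303\right) + 39333 = \left(\left(\frac{13 \cdot 10 \cdot 11}{12452} + \frac{5680}{-1057 - 1994}\right) - 15303\right) + 39333 = \left(\left(130 \cdot 11 \cdot \frac{1}{12452} + \frac{5680}{-3051}\right) - 15303\right) + 39333 = \left(\left(1430 \cdot \frac{1}{12452} + 5680 \left(- \frac{1}{3051}\right)\right) - 15303\right) + 39333 = \left(\left(\frac{65}{566} - \frac{5680}{3051}\right) - 15303\right) + 39333 = \left(- \frac{3016565}{1726866} - 15303\right) + 39333 = - \frac{26429246963}{1726866} + 39333 = \frac{41493573415}{1726866}$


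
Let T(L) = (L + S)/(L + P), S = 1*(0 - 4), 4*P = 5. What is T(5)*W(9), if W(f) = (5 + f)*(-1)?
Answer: -56/25 ≈ -2.2400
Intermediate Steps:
P = 5/4 (P = (¼)*5 = 5/4 ≈ 1.2500)
W(f) = -5 - f
S = -4 (S = 1*(-4) = -4)
T(L) = (-4 + L)/(5/4 + L) (T(L) = (L - 4)/(L + 5/4) = (-4 + L)/(5/4 + L))
T(5)*W(9) = (4*(-4 + 5)/(5 + 4*5))*(-5 - 1*9) = (4*1/(5 + 20))*(-5 - 9) = (4*1/25)*(-14) = (4*(1/25)*1)*(-14) = (4/25)*(-14) = -56/25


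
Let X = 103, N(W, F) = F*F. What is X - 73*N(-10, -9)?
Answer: -5810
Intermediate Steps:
N(W, F) = F²
X - 73*N(-10, -9) = 103 - 73*(-9)² = 103 - 73*81 = 103 - 5913 = -5810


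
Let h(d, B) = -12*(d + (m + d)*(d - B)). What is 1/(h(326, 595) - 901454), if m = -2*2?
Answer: 1/134050 ≈ 7.4599e-6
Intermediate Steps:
m = -4
h(d, B) = -12*d - 12*(-4 + d)*(d - B) (h(d, B) = -12*(d + (-4 + d)*(d - B)) = -12*d - 12*(-4 + d)*(d - B))
1/(h(326, 595) - 901454) = 1/((-48*595 - 12*326² + 36*326 + 12*595*326) - 901454) = 1/((-28560 - 12*106276 + 11736 + 2327640) - 901454) = 1/((-28560 - 1275312 + 11736 + 2327640) - 901454) = 1/(1035504 - 901454) = 1/134050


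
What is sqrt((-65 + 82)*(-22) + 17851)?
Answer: sqrt(17477) ≈ 132.20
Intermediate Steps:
sqrt((-65 + 82)*(-22) + 17851) = sqrt(17*(-22) + 17851) = sqrt(-374 + 17851) = sqrt(17477)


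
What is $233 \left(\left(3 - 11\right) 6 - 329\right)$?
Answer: $-87841$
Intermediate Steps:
$233 \left(\left(3 - 11\right) 6 - 329\right) = 233 \left(\left(-8\right) 6 - 329\right) = 233 \left(-48 - 329\right) = 233 \left(-377\right) = -87841$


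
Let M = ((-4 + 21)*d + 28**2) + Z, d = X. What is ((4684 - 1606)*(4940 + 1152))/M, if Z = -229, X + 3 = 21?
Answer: 6250392/287 ≈ 21778.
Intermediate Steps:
X = 18 (X = -3 + 21 = 18)
d = 18
M = 861 (M = ((-4 + 21)*18 + 28**2) - 229 = (17*18 + 784) - 229 = (306 + 784) - 229 = 1090 - 229 = 861)
((4684 - 1606)*(4940 + 1152))/M = ((4684 - 1606)*(4940 + 1152))/861 = (3078*6092)*(1/861) = 18751176*(1/861) = 6250392/287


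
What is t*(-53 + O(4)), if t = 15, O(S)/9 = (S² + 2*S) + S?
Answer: 2985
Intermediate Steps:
O(S) = 9*S² + 27*S (O(S) = 9*((S² + 2*S) + S) = 9*(S² + 3*S) = 9*S² + 27*S)
t*(-53 + O(4)) = 15*(-53 + 9*4*(3 + 4)) = 15*(-53 + 9*4*7) = 15*(-53 + 252) = 15*199 = 2985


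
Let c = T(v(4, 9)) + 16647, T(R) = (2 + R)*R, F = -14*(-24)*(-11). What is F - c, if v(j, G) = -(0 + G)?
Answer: -20406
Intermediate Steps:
F = -3696 (F = 336*(-11) = -3696)
v(j, G) = -G
T(R) = R*(2 + R)
c = 16710 (c = (-1*9)*(2 - 1*9) + 16647 = -9*(2 - 9) + 16647 = -9*(-7) + 16647 = 63 + 16647 = 16710)
F - c = -3696 - 1*16710 = -3696 - 16710 = -20406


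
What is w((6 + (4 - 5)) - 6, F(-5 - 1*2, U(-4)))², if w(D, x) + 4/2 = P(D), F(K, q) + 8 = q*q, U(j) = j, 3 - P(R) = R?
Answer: 4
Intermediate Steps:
P(R) = 3 - R
F(K, q) = -8 + q² (F(K, q) = -8 + q*q = -8 + q²)
w(D, x) = 1 - D (w(D, x) = -2 + (3 - D) = 1 - D)
w((6 + (4 - 5)) - 6, F(-5 - 1*2, U(-4)))² = (1 - ((6 + (4 - 5)) - 6))² = (1 - ((6 - 1) - 6))² = (1 - (5 - 6))² = (1 - 1*(-1))² = (1 + 1)² = 2² = 4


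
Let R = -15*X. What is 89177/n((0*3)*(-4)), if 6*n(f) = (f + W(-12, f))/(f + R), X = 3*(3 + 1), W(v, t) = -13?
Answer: 96311160/13 ≈ 7.4086e+6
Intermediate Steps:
X = 12 (X = 3*4 = 12)
R = -180 (R = -15*12 = -180)
n(f) = (-13 + f)/(6*(-180 + f)) (n(f) = ((f - 13)/(f - 180))/6 = ((-13 + f)/(-180 + f))/6 = (-13 + f)/(6*(-180 + f)))
89177/n((0*3)*(-4)) = 89177/(((-13 + (0*3)*(-4))/(6*(-180 + (0*3)*(-4))))) = 89177/(((-13 + 0*(-4))/(6*(-180 + 0*(-4))))) = 89177/(((-13 + 0)/(6*(-180 + 0)))) = 89177/(((1/6)*(-13)/(-180))) = 89177/(((1/6)*(-1/180)*(-13))) = 89177/(13/1080) = 89177*(1080/13) = 96311160/13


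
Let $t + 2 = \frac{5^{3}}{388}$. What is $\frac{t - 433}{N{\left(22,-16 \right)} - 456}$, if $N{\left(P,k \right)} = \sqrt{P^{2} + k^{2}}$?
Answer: $\frac{9613335}{10049006} + \frac{168655 \sqrt{185}}{40196024} \approx 1.0137$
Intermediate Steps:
$t = - \frac{651}{388}$ ($t = -2 + \frac{5^{3}}{388} = -2 + 125 \cdot \frac{1}{388} = -2 + \frac{125}{388} = - \frac{651}{388} \approx -1.6778$)
$\frac{t - 433}{N{\left(22,-16 \right)} - 456} = \frac{- \frac{651}{388} - 433}{\sqrt{22^{2} + \left(-16\right)^{2}} - 456} = - \frac{168655}{388 \left(\sqrt{484 + 256} - 456\right)} = - \frac{168655}{388 \left(\sqrt{740} - 456\right)} = - \frac{168655}{388 \left(2 \sqrt{185} - 456\right)} = - \frac{168655}{388 \left(-456 + 2 \sqrt{185}\right)}$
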